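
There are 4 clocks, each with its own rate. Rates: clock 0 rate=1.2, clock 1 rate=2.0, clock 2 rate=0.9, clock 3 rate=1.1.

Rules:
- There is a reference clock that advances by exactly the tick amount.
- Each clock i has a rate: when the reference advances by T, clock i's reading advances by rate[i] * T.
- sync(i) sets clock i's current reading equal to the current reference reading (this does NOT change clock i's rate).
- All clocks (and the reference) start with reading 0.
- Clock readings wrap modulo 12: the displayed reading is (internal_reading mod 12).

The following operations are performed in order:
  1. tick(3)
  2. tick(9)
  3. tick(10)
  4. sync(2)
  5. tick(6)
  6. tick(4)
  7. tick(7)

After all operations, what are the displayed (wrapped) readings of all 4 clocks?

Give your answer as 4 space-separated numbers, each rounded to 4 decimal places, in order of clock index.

Answer: 10.8000 6.0000 1.3000 6.9000

Derivation:
After op 1 tick(3): ref=3.0000 raw=[3.6000 6.0000 2.7000 3.3000]
After op 2 tick(9): ref=12.0000 raw=[14.4000 24.0000 10.8000 13.2000]
After op 3 tick(10): ref=22.0000 raw=[26.4000 44.0000 19.8000 24.2000]
After op 4 sync(2): ref=22.0000 raw=[26.4000 44.0000 22.0000 24.2000]
After op 5 tick(6): ref=28.0000 raw=[33.6000 56.0000 27.4000 30.8000]
After op 6 tick(4): ref=32.0000 raw=[38.4000 64.0000 31.0000 35.2000]
After op 7 tick(7): ref=39.0000 raw=[46.8000 78.0000 37.3000 42.9000]
Wrap final raw readings (mod 12): 46.8000 mod 12 = 10.8000; 78.0000 mod 12 = 6.0000; 37.3000 mod 12 = 1.3000; 42.9000 mod 12 = 6.9000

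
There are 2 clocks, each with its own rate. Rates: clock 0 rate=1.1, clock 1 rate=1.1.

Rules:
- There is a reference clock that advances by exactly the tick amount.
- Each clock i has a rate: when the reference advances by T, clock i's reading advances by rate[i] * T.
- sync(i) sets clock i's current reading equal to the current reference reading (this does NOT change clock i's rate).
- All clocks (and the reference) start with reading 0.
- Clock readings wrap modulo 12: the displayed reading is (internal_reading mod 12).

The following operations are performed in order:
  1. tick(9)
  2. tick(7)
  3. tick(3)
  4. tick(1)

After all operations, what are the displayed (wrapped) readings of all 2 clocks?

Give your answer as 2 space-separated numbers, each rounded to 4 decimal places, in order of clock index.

After op 1 tick(9): ref=9.0000 raw=[9.9000 9.9000]
After op 2 tick(7): ref=16.0000 raw=[17.6000 17.6000]
After op 3 tick(3): ref=19.0000 raw=[20.9000 20.9000]
After op 4 tick(1): ref=20.0000 raw=[22.0000 22.0000]
Wrap final raw readings (mod 12): 22.0000 mod 12 = 10.0000; 22.0000 mod 12 = 10.0000

Answer: 10.0000 10.0000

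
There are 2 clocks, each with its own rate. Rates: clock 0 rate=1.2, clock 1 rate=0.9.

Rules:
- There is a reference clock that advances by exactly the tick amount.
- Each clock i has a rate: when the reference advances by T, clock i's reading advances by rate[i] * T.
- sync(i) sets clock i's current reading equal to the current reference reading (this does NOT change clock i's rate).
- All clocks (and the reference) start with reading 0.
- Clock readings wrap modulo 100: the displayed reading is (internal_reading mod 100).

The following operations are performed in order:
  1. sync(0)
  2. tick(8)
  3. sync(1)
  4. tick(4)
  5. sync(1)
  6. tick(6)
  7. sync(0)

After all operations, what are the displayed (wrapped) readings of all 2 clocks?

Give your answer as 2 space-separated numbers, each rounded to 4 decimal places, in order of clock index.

Answer: 18.0000 17.4000

Derivation:
After op 1 sync(0): ref=0.0000 raw=[0.0000 0.0000]
After op 2 tick(8): ref=8.0000 raw=[9.6000 7.2000]
After op 3 sync(1): ref=8.0000 raw=[9.6000 8.0000]
After op 4 tick(4): ref=12.0000 raw=[14.4000 11.6000]
After op 5 sync(1): ref=12.0000 raw=[14.4000 12.0000]
After op 6 tick(6): ref=18.0000 raw=[21.6000 17.4000]
After op 7 sync(0): ref=18.0000 raw=[18.0000 17.4000]
Wrap final raw readings (mod 100): 18.0000 mod 100 = 18.0000; 17.4000 mod 100 = 17.4000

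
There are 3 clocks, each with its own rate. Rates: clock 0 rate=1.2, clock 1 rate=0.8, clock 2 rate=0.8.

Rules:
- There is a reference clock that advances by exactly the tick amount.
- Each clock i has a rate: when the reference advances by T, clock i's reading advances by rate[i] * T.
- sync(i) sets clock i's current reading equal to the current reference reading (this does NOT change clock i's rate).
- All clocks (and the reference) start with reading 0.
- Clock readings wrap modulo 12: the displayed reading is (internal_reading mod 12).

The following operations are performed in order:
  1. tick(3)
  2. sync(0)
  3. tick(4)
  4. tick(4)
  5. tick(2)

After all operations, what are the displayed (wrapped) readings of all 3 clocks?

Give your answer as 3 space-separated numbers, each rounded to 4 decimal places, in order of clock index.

After op 1 tick(3): ref=3.0000 raw=[3.6000 2.4000 2.4000]
After op 2 sync(0): ref=3.0000 raw=[3.0000 2.4000 2.4000]
After op 3 tick(4): ref=7.0000 raw=[7.8000 5.6000 5.6000]
After op 4 tick(4): ref=11.0000 raw=[12.6000 8.8000 8.8000]
After op 5 tick(2): ref=13.0000 raw=[15.0000 10.4000 10.4000]
Wrap final raw readings (mod 12): 15.0000 mod 12 = 3.0000; 10.4000 mod 12 = 10.4000; 10.4000 mod 12 = 10.4000

Answer: 3.0000 10.4000 10.4000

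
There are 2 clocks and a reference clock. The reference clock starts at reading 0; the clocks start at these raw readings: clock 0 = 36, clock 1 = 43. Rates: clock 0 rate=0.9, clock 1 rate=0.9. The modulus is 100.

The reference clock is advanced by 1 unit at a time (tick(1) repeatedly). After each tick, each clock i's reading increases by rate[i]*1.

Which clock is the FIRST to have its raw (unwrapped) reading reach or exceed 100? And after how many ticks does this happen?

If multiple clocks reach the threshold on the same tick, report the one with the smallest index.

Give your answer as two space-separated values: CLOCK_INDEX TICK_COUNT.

Answer: 1 64

Derivation:
clock 0: start=36, rate=0.9, needs 100-36 = 64; ticks = ceil(64/0.9) = ceil(71.1111) = 72; reading at tick 72 = 36 + 0.9*72 = 100.8000
clock 1: start=43, rate=0.9, needs 100-43 = 57; ticks = ceil(57/0.9) = ceil(63.3333) = 64; reading at tick 64 = 43 + 0.9*64 = 100.6000
Minimum tick count = 64; winners = [1]; smallest index = 1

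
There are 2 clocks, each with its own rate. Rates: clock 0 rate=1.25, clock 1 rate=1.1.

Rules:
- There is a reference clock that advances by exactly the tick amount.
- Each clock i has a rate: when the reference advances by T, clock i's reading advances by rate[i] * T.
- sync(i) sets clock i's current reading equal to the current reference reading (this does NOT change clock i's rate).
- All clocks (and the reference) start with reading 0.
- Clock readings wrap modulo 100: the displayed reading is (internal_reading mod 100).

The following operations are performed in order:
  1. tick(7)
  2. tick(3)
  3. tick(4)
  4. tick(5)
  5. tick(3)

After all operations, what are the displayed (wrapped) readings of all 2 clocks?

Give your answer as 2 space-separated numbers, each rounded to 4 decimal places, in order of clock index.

After op 1 tick(7): ref=7.0000 raw=[8.7500 7.7000]
After op 2 tick(3): ref=10.0000 raw=[12.5000 11.0000]
After op 3 tick(4): ref=14.0000 raw=[17.5000 15.4000]
After op 4 tick(5): ref=19.0000 raw=[23.7500 20.9000]
After op 5 tick(3): ref=22.0000 raw=[27.5000 24.2000]
Wrap final raw readings (mod 100): 27.5000 mod 100 = 27.5000; 24.2000 mod 100 = 24.2000

Answer: 27.5000 24.2000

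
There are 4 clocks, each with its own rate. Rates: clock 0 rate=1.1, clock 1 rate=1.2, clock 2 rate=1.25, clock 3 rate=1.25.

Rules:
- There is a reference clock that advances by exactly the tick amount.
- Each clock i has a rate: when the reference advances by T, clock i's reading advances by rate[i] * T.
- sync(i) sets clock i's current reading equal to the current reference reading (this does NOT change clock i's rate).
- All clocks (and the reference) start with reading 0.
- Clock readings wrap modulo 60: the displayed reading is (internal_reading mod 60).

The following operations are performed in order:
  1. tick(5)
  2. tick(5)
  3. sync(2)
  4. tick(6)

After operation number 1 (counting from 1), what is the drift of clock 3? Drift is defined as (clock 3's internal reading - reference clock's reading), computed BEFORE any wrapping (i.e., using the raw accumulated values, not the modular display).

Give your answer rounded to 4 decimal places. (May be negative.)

Answer: 1.2500

Derivation:
After op 1 tick(5): ref=5.0000 raw=[5.5000 6.0000 6.2500 6.2500]
Drift of clock 3 after op 1: 6.2500 - 5.0000 = 1.2500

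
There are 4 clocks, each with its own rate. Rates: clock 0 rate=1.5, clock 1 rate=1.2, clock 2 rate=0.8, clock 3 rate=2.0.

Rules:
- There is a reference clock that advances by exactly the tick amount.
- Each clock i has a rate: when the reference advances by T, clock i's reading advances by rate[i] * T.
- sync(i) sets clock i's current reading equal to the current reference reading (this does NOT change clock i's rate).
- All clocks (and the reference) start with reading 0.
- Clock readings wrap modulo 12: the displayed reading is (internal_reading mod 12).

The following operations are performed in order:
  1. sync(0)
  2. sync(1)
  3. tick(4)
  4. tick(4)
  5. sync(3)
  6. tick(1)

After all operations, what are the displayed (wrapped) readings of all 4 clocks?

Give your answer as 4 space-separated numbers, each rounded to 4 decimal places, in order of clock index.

After op 1 sync(0): ref=0.0000 raw=[0.0000 0.0000 0.0000 0.0000]
After op 2 sync(1): ref=0.0000 raw=[0.0000 0.0000 0.0000 0.0000]
After op 3 tick(4): ref=4.0000 raw=[6.0000 4.8000 3.2000 8.0000]
After op 4 tick(4): ref=8.0000 raw=[12.0000 9.6000 6.4000 16.0000]
After op 5 sync(3): ref=8.0000 raw=[12.0000 9.6000 6.4000 8.0000]
After op 6 tick(1): ref=9.0000 raw=[13.5000 10.8000 7.2000 10.0000]
Wrap final raw readings (mod 12): 13.5000 mod 12 = 1.5000; 10.8000 mod 12 = 10.8000; 7.2000 mod 12 = 7.2000; 10.0000 mod 12 = 10.0000

Answer: 1.5000 10.8000 7.2000 10.0000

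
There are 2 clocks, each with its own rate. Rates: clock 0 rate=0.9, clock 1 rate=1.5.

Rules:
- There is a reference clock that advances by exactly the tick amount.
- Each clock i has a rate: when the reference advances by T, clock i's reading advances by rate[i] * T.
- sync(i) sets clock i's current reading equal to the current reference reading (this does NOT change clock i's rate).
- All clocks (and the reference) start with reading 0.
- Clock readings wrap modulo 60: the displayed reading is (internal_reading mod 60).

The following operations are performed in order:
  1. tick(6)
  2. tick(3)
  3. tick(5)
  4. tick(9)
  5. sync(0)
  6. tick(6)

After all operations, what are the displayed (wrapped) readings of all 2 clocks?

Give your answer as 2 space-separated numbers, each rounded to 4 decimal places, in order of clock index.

After op 1 tick(6): ref=6.0000 raw=[5.4000 9.0000]
After op 2 tick(3): ref=9.0000 raw=[8.1000 13.5000]
After op 3 tick(5): ref=14.0000 raw=[12.6000 21.0000]
After op 4 tick(9): ref=23.0000 raw=[20.7000 34.5000]
After op 5 sync(0): ref=23.0000 raw=[23.0000 34.5000]
After op 6 tick(6): ref=29.0000 raw=[28.4000 43.5000]
Wrap final raw readings (mod 60): 28.4000 mod 60 = 28.4000; 43.5000 mod 60 = 43.5000

Answer: 28.4000 43.5000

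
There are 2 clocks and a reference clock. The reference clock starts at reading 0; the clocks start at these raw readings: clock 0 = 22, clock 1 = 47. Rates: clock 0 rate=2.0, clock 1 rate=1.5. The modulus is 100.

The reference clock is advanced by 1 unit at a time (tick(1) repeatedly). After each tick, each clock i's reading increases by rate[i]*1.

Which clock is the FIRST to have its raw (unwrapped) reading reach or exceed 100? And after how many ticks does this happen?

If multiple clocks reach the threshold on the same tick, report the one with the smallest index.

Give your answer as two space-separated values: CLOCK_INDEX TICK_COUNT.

clock 0: start=22, rate=2.0, needs 100-22 = 78; ticks = ceil(78/2.0) = ceil(39.0000) = 39; reading at tick 39 = 22 + 2.0*39 = 100.0000
clock 1: start=47, rate=1.5, needs 100-47 = 53; ticks = ceil(53/1.5) = ceil(35.3333) = 36; reading at tick 36 = 47 + 1.5*36 = 101.0000
Minimum tick count = 36; winners = [1]; smallest index = 1

Answer: 1 36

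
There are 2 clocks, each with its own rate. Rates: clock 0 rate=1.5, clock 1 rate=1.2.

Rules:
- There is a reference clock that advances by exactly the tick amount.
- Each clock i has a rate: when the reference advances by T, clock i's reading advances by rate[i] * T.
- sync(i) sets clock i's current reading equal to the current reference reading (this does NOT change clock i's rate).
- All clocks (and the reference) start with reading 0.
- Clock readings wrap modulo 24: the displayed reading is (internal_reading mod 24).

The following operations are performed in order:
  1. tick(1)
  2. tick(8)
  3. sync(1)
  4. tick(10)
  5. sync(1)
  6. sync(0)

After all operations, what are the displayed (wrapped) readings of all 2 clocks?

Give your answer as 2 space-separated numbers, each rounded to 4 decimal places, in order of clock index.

Answer: 19.0000 19.0000

Derivation:
After op 1 tick(1): ref=1.0000 raw=[1.5000 1.2000]
After op 2 tick(8): ref=9.0000 raw=[13.5000 10.8000]
After op 3 sync(1): ref=9.0000 raw=[13.5000 9.0000]
After op 4 tick(10): ref=19.0000 raw=[28.5000 21.0000]
After op 5 sync(1): ref=19.0000 raw=[28.5000 19.0000]
After op 6 sync(0): ref=19.0000 raw=[19.0000 19.0000]
Wrap final raw readings (mod 24): 19.0000 mod 24 = 19.0000; 19.0000 mod 24 = 19.0000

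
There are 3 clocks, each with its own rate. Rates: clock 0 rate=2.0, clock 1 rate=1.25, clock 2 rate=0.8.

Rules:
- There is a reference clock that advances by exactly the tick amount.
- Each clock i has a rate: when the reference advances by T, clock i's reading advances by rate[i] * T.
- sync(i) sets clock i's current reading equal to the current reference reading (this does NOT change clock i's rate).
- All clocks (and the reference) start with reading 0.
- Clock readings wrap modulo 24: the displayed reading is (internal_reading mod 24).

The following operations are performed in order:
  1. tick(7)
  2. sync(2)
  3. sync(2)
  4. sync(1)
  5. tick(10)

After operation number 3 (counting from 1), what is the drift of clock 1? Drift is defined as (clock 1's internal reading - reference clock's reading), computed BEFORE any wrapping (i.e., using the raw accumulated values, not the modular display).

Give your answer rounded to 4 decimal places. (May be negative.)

After op 1 tick(7): ref=7.0000 raw=[14.0000 8.7500 5.6000]
After op 2 sync(2): ref=7.0000 raw=[14.0000 8.7500 7.0000]
After op 3 sync(2): ref=7.0000 raw=[14.0000 8.7500 7.0000]
Drift of clock 1 after op 3: 8.7500 - 7.0000 = 1.7500

Answer: 1.7500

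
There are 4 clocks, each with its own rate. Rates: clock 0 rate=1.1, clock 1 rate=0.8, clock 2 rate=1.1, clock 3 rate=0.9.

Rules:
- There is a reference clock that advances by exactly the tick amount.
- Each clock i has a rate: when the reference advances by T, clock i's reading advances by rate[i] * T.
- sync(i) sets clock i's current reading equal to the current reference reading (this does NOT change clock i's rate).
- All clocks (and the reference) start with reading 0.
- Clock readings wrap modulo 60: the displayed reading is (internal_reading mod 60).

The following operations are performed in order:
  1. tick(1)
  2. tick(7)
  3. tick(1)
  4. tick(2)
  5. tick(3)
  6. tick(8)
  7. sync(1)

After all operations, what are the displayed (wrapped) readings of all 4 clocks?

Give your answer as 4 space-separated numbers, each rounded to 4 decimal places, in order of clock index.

After op 1 tick(1): ref=1.0000 raw=[1.1000 0.8000 1.1000 0.9000]
After op 2 tick(7): ref=8.0000 raw=[8.8000 6.4000 8.8000 7.2000]
After op 3 tick(1): ref=9.0000 raw=[9.9000 7.2000 9.9000 8.1000]
After op 4 tick(2): ref=11.0000 raw=[12.1000 8.8000 12.1000 9.9000]
After op 5 tick(3): ref=14.0000 raw=[15.4000 11.2000 15.4000 12.6000]
After op 6 tick(8): ref=22.0000 raw=[24.2000 17.6000 24.2000 19.8000]
After op 7 sync(1): ref=22.0000 raw=[24.2000 22.0000 24.2000 19.8000]
Wrap final raw readings (mod 60): 24.2000 mod 60 = 24.2000; 22.0000 mod 60 = 22.0000; 24.2000 mod 60 = 24.2000; 19.8000 mod 60 = 19.8000

Answer: 24.2000 22.0000 24.2000 19.8000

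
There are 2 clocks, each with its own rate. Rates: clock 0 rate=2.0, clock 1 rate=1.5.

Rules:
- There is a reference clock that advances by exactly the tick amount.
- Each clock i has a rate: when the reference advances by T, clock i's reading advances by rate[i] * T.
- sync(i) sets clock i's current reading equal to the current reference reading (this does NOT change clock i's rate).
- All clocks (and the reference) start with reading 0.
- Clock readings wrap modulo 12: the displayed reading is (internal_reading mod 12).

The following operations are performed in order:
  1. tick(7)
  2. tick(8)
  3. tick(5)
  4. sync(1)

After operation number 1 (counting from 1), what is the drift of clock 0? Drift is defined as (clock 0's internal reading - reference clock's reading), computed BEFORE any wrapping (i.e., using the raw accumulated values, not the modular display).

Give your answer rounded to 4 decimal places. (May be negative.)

After op 1 tick(7): ref=7.0000 raw=[14.0000 10.5000]
Drift of clock 0 after op 1: 14.0000 - 7.0000 = 7.0000

Answer: 7.0000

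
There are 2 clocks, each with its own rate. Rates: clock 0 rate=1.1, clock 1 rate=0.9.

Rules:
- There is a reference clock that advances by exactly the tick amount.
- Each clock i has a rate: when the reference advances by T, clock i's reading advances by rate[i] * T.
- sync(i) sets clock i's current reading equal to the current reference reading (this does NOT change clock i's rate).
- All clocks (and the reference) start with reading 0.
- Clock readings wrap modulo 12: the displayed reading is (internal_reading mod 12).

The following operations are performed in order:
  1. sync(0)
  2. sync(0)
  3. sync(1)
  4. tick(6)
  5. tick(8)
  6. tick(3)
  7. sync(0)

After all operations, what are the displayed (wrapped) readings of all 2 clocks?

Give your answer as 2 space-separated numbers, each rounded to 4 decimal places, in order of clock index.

Answer: 5.0000 3.3000

Derivation:
After op 1 sync(0): ref=0.0000 raw=[0.0000 0.0000]
After op 2 sync(0): ref=0.0000 raw=[0.0000 0.0000]
After op 3 sync(1): ref=0.0000 raw=[0.0000 0.0000]
After op 4 tick(6): ref=6.0000 raw=[6.6000 5.4000]
After op 5 tick(8): ref=14.0000 raw=[15.4000 12.6000]
After op 6 tick(3): ref=17.0000 raw=[18.7000 15.3000]
After op 7 sync(0): ref=17.0000 raw=[17.0000 15.3000]
Wrap final raw readings (mod 12): 17.0000 mod 12 = 5.0000; 15.3000 mod 12 = 3.3000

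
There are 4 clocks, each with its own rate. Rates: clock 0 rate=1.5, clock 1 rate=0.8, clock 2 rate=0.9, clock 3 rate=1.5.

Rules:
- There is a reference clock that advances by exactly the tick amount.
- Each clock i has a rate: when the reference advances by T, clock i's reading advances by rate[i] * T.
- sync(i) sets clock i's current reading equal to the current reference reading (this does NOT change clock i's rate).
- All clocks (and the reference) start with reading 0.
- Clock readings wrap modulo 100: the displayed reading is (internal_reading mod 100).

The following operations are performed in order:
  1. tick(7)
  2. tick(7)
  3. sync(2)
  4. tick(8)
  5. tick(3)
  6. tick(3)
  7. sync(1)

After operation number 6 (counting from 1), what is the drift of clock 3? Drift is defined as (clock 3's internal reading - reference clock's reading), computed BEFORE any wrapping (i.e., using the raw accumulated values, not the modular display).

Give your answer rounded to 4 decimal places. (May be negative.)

After op 1 tick(7): ref=7.0000 raw=[10.5000 5.6000 6.3000 10.5000]
After op 2 tick(7): ref=14.0000 raw=[21.0000 11.2000 12.6000 21.0000]
After op 3 sync(2): ref=14.0000 raw=[21.0000 11.2000 14.0000 21.0000]
After op 4 tick(8): ref=22.0000 raw=[33.0000 17.6000 21.2000 33.0000]
After op 5 tick(3): ref=25.0000 raw=[37.5000 20.0000 23.9000 37.5000]
After op 6 tick(3): ref=28.0000 raw=[42.0000 22.4000 26.6000 42.0000]
Drift of clock 3 after op 6: 42.0000 - 28.0000 = 14.0000

Answer: 14.0000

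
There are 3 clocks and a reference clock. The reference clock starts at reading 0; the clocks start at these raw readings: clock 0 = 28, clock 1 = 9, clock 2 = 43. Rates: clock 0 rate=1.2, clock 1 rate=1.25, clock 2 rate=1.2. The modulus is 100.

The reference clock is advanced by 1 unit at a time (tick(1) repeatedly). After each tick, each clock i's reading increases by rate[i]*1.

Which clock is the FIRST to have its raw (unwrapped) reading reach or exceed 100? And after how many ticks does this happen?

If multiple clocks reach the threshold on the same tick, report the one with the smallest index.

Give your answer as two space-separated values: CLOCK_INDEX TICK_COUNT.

Answer: 2 48

Derivation:
clock 0: start=28, rate=1.2, needs 100-28 = 72; ticks = ceil(72/1.2) = ceil(60.0000) = 60; reading at tick 60 = 28 + 1.2*60 = 100.0000
clock 1: start=9, rate=1.25, needs 100-9 = 91; ticks = ceil(91/1.25) = ceil(72.8000) = 73; reading at tick 73 = 9 + 1.25*73 = 100.2500
clock 2: start=43, rate=1.2, needs 100-43 = 57; ticks = ceil(57/1.2) = ceil(47.5000) = 48; reading at tick 48 = 43 + 1.2*48 = 100.6000
Minimum tick count = 48; winners = [2]; smallest index = 2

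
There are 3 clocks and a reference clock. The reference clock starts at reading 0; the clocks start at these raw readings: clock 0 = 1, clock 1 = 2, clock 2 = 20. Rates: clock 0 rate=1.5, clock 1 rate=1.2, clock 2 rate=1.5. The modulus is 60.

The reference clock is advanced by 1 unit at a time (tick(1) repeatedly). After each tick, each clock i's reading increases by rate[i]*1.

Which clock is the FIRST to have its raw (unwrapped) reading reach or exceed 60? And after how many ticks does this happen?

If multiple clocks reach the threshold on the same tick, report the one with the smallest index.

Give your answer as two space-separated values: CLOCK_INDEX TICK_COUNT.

Answer: 2 27

Derivation:
clock 0: start=1, rate=1.5, needs 60-1 = 59; ticks = ceil(59/1.5) = ceil(39.3333) = 40; reading at tick 40 = 1 + 1.5*40 = 61.0000
clock 1: start=2, rate=1.2, needs 60-2 = 58; ticks = ceil(58/1.2) = ceil(48.3333) = 49; reading at tick 49 = 2 + 1.2*49 = 60.8000
clock 2: start=20, rate=1.5, needs 60-20 = 40; ticks = ceil(40/1.5) = ceil(26.6667) = 27; reading at tick 27 = 20 + 1.5*27 = 60.5000
Minimum tick count = 27; winners = [2]; smallest index = 2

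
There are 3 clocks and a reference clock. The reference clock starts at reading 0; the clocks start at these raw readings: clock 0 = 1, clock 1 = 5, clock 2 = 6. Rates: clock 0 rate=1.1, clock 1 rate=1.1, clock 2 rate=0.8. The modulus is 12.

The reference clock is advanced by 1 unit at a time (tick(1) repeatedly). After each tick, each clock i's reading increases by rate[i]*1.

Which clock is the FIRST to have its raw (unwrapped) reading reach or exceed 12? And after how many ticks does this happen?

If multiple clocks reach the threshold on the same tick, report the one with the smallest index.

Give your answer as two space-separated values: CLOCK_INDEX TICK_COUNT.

clock 0: start=1, rate=1.1, needs 12-1 = 11; ticks = ceil(11/1.1) = ceil(10.0000) = 10; reading at tick 10 = 1 + 1.1*10 = 12.0000
clock 1: start=5, rate=1.1, needs 12-5 = 7; ticks = ceil(7/1.1) = ceil(6.3636) = 7; reading at tick 7 = 5 + 1.1*7 = 12.7000
clock 2: start=6, rate=0.8, needs 12-6 = 6; ticks = ceil(6/0.8) = ceil(7.5000) = 8; reading at tick 8 = 6 + 0.8*8 = 12.4000
Minimum tick count = 7; winners = [1]; smallest index = 1

Answer: 1 7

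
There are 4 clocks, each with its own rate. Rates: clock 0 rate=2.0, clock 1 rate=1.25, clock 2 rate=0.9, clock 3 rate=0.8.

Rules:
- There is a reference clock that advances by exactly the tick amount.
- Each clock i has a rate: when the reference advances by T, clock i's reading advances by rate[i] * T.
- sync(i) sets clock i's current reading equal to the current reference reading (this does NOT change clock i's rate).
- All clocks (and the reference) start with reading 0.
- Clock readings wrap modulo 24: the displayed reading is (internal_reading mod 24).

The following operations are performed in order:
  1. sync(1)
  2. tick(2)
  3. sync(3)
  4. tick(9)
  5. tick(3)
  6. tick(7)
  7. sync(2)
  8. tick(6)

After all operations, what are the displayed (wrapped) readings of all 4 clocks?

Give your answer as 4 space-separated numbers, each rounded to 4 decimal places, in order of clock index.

Answer: 6.0000 9.7500 2.4000 22.0000

Derivation:
After op 1 sync(1): ref=0.0000 raw=[0.0000 0.0000 0.0000 0.0000]
After op 2 tick(2): ref=2.0000 raw=[4.0000 2.5000 1.8000 1.6000]
After op 3 sync(3): ref=2.0000 raw=[4.0000 2.5000 1.8000 2.0000]
After op 4 tick(9): ref=11.0000 raw=[22.0000 13.7500 9.9000 9.2000]
After op 5 tick(3): ref=14.0000 raw=[28.0000 17.5000 12.6000 11.6000]
After op 6 tick(7): ref=21.0000 raw=[42.0000 26.2500 18.9000 17.2000]
After op 7 sync(2): ref=21.0000 raw=[42.0000 26.2500 21.0000 17.2000]
After op 8 tick(6): ref=27.0000 raw=[54.0000 33.7500 26.4000 22.0000]
Wrap final raw readings (mod 24): 54.0000 mod 24 = 6.0000; 33.7500 mod 24 = 9.7500; 26.4000 mod 24 = 2.4000; 22.0000 mod 24 = 22.0000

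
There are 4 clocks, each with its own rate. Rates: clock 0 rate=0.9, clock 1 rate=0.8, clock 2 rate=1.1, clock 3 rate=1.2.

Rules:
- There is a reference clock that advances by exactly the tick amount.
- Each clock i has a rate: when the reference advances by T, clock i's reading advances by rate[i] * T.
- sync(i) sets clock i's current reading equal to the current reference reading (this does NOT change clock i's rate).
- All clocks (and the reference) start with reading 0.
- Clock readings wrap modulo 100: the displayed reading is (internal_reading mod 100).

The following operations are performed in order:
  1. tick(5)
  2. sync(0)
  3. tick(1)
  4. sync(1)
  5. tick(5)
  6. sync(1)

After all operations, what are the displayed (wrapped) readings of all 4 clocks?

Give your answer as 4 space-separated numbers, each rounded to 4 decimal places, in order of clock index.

After op 1 tick(5): ref=5.0000 raw=[4.5000 4.0000 5.5000 6.0000]
After op 2 sync(0): ref=5.0000 raw=[5.0000 4.0000 5.5000 6.0000]
After op 3 tick(1): ref=6.0000 raw=[5.9000 4.8000 6.6000 7.2000]
After op 4 sync(1): ref=6.0000 raw=[5.9000 6.0000 6.6000 7.2000]
After op 5 tick(5): ref=11.0000 raw=[10.4000 10.0000 12.1000 13.2000]
After op 6 sync(1): ref=11.0000 raw=[10.4000 11.0000 12.1000 13.2000]
Wrap final raw readings (mod 100): 10.4000 mod 100 = 10.4000; 11.0000 mod 100 = 11.0000; 12.1000 mod 100 = 12.1000; 13.2000 mod 100 = 13.2000

Answer: 10.4000 11.0000 12.1000 13.2000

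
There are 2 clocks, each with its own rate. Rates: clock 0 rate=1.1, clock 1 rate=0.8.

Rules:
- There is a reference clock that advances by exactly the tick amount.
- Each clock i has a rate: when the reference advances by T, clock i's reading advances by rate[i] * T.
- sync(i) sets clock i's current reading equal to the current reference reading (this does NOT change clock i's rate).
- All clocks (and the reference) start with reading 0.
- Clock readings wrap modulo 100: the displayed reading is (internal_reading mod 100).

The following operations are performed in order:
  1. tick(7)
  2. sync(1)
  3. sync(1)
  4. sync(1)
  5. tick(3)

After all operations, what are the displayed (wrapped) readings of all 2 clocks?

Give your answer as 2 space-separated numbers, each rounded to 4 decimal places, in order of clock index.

After op 1 tick(7): ref=7.0000 raw=[7.7000 5.6000]
After op 2 sync(1): ref=7.0000 raw=[7.7000 7.0000]
After op 3 sync(1): ref=7.0000 raw=[7.7000 7.0000]
After op 4 sync(1): ref=7.0000 raw=[7.7000 7.0000]
After op 5 tick(3): ref=10.0000 raw=[11.0000 9.4000]
Wrap final raw readings (mod 100): 11.0000 mod 100 = 11.0000; 9.4000 mod 100 = 9.4000

Answer: 11.0000 9.4000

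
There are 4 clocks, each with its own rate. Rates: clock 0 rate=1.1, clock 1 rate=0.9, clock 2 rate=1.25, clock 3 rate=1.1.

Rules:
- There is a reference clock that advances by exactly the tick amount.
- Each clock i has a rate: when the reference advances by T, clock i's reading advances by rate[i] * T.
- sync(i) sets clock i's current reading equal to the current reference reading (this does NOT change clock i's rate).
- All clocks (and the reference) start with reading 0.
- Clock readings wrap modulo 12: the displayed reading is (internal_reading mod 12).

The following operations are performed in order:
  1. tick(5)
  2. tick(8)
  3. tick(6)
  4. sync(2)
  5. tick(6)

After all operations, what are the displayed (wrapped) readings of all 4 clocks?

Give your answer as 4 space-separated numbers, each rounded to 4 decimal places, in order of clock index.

After op 1 tick(5): ref=5.0000 raw=[5.5000 4.5000 6.2500 5.5000]
After op 2 tick(8): ref=13.0000 raw=[14.3000 11.7000 16.2500 14.3000]
After op 3 tick(6): ref=19.0000 raw=[20.9000 17.1000 23.7500 20.9000]
After op 4 sync(2): ref=19.0000 raw=[20.9000 17.1000 19.0000 20.9000]
After op 5 tick(6): ref=25.0000 raw=[27.5000 22.5000 26.5000 27.5000]
Wrap final raw readings (mod 12): 27.5000 mod 12 = 3.5000; 22.5000 mod 12 = 10.5000; 26.5000 mod 12 = 2.5000; 27.5000 mod 12 = 3.5000

Answer: 3.5000 10.5000 2.5000 3.5000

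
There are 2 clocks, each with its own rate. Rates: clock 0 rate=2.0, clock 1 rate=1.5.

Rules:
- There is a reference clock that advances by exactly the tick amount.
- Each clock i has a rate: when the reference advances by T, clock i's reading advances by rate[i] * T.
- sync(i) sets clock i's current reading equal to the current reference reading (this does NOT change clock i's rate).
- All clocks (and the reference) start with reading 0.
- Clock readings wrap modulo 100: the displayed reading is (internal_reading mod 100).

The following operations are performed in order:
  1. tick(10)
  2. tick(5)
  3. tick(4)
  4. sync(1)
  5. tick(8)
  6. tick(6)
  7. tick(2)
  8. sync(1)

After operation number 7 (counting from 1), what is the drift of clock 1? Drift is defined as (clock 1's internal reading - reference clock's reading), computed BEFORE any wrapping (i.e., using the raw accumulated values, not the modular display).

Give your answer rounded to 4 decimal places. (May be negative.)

Answer: 8.0000

Derivation:
After op 1 tick(10): ref=10.0000 raw=[20.0000 15.0000]
After op 2 tick(5): ref=15.0000 raw=[30.0000 22.5000]
After op 3 tick(4): ref=19.0000 raw=[38.0000 28.5000]
After op 4 sync(1): ref=19.0000 raw=[38.0000 19.0000]
After op 5 tick(8): ref=27.0000 raw=[54.0000 31.0000]
After op 6 tick(6): ref=33.0000 raw=[66.0000 40.0000]
After op 7 tick(2): ref=35.0000 raw=[70.0000 43.0000]
Drift of clock 1 after op 7: 43.0000 - 35.0000 = 8.0000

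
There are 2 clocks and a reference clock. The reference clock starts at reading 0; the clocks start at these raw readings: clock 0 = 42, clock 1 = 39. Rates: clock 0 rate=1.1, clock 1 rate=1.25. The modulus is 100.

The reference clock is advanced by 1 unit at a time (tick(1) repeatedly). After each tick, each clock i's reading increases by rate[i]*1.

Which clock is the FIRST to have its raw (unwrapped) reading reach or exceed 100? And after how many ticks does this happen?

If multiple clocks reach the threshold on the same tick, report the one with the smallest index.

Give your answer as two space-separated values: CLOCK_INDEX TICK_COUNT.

clock 0: start=42, rate=1.1, needs 100-42 = 58; ticks = ceil(58/1.1) = ceil(52.7273) = 53; reading at tick 53 = 42 + 1.1*53 = 100.3000
clock 1: start=39, rate=1.25, needs 100-39 = 61; ticks = ceil(61/1.25) = ceil(48.8000) = 49; reading at tick 49 = 39 + 1.25*49 = 100.2500
Minimum tick count = 49; winners = [1]; smallest index = 1

Answer: 1 49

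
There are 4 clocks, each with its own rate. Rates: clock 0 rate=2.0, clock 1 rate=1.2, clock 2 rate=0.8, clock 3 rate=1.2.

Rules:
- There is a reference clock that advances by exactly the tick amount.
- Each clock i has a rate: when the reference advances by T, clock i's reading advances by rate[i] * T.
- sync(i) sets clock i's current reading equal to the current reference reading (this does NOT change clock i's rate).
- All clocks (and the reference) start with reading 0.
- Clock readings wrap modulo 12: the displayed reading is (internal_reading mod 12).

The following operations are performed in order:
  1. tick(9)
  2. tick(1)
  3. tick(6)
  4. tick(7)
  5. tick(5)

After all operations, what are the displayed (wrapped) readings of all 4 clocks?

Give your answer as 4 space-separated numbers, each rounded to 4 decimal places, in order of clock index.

After op 1 tick(9): ref=9.0000 raw=[18.0000 10.8000 7.2000 10.8000]
After op 2 tick(1): ref=10.0000 raw=[20.0000 12.0000 8.0000 12.0000]
After op 3 tick(6): ref=16.0000 raw=[32.0000 19.2000 12.8000 19.2000]
After op 4 tick(7): ref=23.0000 raw=[46.0000 27.6000 18.4000 27.6000]
After op 5 tick(5): ref=28.0000 raw=[56.0000 33.6000 22.4000 33.6000]
Wrap final raw readings (mod 12): 56.0000 mod 12 = 8.0000; 33.6000 mod 12 = 9.6000; 22.4000 mod 12 = 10.4000; 33.6000 mod 12 = 9.6000

Answer: 8.0000 9.6000 10.4000 9.6000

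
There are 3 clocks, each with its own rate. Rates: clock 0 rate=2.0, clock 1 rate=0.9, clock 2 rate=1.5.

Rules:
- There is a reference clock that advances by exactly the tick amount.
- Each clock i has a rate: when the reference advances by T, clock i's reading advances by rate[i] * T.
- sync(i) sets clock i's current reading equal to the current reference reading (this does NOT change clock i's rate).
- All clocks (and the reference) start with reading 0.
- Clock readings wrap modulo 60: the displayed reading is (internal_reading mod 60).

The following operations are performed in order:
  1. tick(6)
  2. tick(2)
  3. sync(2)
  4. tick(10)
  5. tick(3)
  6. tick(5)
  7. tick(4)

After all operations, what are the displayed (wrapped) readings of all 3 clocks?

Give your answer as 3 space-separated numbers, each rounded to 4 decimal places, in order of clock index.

After op 1 tick(6): ref=6.0000 raw=[12.0000 5.4000 9.0000]
After op 2 tick(2): ref=8.0000 raw=[16.0000 7.2000 12.0000]
After op 3 sync(2): ref=8.0000 raw=[16.0000 7.2000 8.0000]
After op 4 tick(10): ref=18.0000 raw=[36.0000 16.2000 23.0000]
After op 5 tick(3): ref=21.0000 raw=[42.0000 18.9000 27.5000]
After op 6 tick(5): ref=26.0000 raw=[52.0000 23.4000 35.0000]
After op 7 tick(4): ref=30.0000 raw=[60.0000 27.0000 41.0000]
Wrap final raw readings (mod 60): 60.0000 mod 60 = 0.0000; 27.0000 mod 60 = 27.0000; 41.0000 mod 60 = 41.0000

Answer: 0.0000 27.0000 41.0000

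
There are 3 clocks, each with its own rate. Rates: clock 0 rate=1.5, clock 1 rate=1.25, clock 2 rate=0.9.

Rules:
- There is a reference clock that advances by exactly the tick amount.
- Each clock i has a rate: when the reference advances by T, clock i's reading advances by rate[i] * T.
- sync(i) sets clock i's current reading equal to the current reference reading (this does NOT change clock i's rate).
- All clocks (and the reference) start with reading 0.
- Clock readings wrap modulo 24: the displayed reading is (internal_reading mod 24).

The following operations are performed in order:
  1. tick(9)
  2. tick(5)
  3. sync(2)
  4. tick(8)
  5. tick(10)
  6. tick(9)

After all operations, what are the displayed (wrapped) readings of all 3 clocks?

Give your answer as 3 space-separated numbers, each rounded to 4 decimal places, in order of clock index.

After op 1 tick(9): ref=9.0000 raw=[13.5000 11.2500 8.1000]
After op 2 tick(5): ref=14.0000 raw=[21.0000 17.5000 12.6000]
After op 3 sync(2): ref=14.0000 raw=[21.0000 17.5000 14.0000]
After op 4 tick(8): ref=22.0000 raw=[33.0000 27.5000 21.2000]
After op 5 tick(10): ref=32.0000 raw=[48.0000 40.0000 30.2000]
After op 6 tick(9): ref=41.0000 raw=[61.5000 51.2500 38.3000]
Wrap final raw readings (mod 24): 61.5000 mod 24 = 13.5000; 51.2500 mod 24 = 3.2500; 38.3000 mod 24 = 14.3000

Answer: 13.5000 3.2500 14.3000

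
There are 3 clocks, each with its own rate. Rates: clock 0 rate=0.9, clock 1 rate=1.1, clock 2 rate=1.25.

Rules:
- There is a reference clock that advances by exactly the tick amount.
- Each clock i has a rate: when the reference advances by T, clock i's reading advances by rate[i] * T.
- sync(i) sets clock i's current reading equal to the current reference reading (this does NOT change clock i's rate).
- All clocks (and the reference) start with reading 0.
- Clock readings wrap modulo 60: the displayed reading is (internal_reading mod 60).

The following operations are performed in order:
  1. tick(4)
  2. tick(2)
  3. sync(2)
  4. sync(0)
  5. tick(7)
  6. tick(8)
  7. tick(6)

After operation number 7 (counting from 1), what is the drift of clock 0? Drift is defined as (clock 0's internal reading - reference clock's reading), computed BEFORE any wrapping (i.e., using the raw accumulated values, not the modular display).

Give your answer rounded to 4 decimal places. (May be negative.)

Answer: -2.1000

Derivation:
After op 1 tick(4): ref=4.0000 raw=[3.6000 4.4000 5.0000]
After op 2 tick(2): ref=6.0000 raw=[5.4000 6.6000 7.5000]
After op 3 sync(2): ref=6.0000 raw=[5.4000 6.6000 6.0000]
After op 4 sync(0): ref=6.0000 raw=[6.0000 6.6000 6.0000]
After op 5 tick(7): ref=13.0000 raw=[12.3000 14.3000 14.7500]
After op 6 tick(8): ref=21.0000 raw=[19.5000 23.1000 24.7500]
After op 7 tick(6): ref=27.0000 raw=[24.9000 29.7000 32.2500]
Drift of clock 0 after op 7: 24.9000 - 27.0000 = -2.1000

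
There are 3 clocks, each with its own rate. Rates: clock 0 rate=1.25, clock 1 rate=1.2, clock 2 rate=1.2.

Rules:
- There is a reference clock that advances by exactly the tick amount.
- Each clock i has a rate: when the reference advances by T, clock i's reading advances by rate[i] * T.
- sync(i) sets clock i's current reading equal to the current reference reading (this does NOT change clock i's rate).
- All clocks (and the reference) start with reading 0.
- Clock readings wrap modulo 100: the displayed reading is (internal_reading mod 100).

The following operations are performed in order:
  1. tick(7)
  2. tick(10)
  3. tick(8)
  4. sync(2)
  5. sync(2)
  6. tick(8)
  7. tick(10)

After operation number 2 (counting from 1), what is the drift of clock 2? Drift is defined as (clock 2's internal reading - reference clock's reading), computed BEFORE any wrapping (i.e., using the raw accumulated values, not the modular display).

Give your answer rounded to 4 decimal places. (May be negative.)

After op 1 tick(7): ref=7.0000 raw=[8.7500 8.4000 8.4000]
After op 2 tick(10): ref=17.0000 raw=[21.2500 20.4000 20.4000]
Drift of clock 2 after op 2: 20.4000 - 17.0000 = 3.4000

Answer: 3.4000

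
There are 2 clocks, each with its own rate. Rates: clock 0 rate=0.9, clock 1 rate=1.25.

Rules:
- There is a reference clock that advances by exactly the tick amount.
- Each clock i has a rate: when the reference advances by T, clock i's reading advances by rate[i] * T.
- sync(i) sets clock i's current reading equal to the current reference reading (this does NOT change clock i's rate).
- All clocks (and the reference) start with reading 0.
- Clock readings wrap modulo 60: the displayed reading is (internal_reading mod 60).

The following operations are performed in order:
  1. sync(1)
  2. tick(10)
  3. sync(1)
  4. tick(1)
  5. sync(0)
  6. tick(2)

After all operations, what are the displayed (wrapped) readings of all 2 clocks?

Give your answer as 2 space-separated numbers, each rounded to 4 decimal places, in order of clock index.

After op 1 sync(1): ref=0.0000 raw=[0.0000 0.0000]
After op 2 tick(10): ref=10.0000 raw=[9.0000 12.5000]
After op 3 sync(1): ref=10.0000 raw=[9.0000 10.0000]
After op 4 tick(1): ref=11.0000 raw=[9.9000 11.2500]
After op 5 sync(0): ref=11.0000 raw=[11.0000 11.2500]
After op 6 tick(2): ref=13.0000 raw=[12.8000 13.7500]
Wrap final raw readings (mod 60): 12.8000 mod 60 = 12.8000; 13.7500 mod 60 = 13.7500

Answer: 12.8000 13.7500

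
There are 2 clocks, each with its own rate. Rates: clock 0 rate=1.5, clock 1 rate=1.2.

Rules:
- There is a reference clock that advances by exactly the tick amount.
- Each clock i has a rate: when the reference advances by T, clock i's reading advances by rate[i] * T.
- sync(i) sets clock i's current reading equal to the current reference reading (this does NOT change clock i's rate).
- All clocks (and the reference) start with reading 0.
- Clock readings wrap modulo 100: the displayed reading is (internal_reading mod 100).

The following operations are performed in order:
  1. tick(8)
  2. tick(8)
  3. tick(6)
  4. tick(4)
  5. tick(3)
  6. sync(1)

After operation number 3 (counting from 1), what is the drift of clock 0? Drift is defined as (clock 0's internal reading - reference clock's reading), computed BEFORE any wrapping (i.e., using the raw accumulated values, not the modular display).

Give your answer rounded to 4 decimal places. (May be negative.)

Answer: 11.0000

Derivation:
After op 1 tick(8): ref=8.0000 raw=[12.0000 9.6000]
After op 2 tick(8): ref=16.0000 raw=[24.0000 19.2000]
After op 3 tick(6): ref=22.0000 raw=[33.0000 26.4000]
Drift of clock 0 after op 3: 33.0000 - 22.0000 = 11.0000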